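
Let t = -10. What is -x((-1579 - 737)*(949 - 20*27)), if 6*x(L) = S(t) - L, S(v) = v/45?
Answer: -4262597/27 ≈ -1.5787e+5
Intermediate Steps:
S(v) = v/45 (S(v) = v*(1/45) = v/45)
x(L) = -1/27 - L/6 (x(L) = ((1/45)*(-10) - L)/6 = (-2/9 - L)/6 = -1/27 - L/6)
-x((-1579 - 737)*(949 - 20*27)) = -(-1/27 - (-1579 - 737)*(949 - 20*27)/6) = -(-1/27 - (-386)*(949 - 540)) = -(-1/27 - (-386)*409) = -(-1/27 - ⅙*(-947244)) = -(-1/27 + 157874) = -1*4262597/27 = -4262597/27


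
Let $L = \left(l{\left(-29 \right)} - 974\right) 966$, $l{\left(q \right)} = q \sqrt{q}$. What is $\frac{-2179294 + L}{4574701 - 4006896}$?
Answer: $- \frac{3120178}{567805} - \frac{4002 i \sqrt{29}}{81115} \approx -5.4952 - 0.26569 i$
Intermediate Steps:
$l{\left(q \right)} = q^{\frac{3}{2}}$
$L = -940884 - 28014 i \sqrt{29}$ ($L = \left(\left(-29\right)^{\frac{3}{2}} - 974\right) 966 = \left(- 29 i \sqrt{29} - 974\right) 966 = \left(-974 - 29 i \sqrt{29}\right) 966 = -940884 - 28014 i \sqrt{29} \approx -9.4088 \cdot 10^{5} - 1.5086 \cdot 10^{5} i$)
$\frac{-2179294 + L}{4574701 - 4006896} = \frac{-2179294 - \left(940884 + 28014 i \sqrt{29}\right)}{4574701 - 4006896} = \frac{-3120178 - 28014 i \sqrt{29}}{567805} = \left(-3120178 - 28014 i \sqrt{29}\right) \frac{1}{567805} = - \frac{3120178}{567805} - \frac{4002 i \sqrt{29}}{81115}$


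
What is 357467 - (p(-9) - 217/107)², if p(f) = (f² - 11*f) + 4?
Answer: 3713519842/11449 ≈ 3.2435e+5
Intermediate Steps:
p(f) = 4 + f² - 11*f
357467 - (p(-9) - 217/107)² = 357467 - ((4 + (-9)² - 11*(-9)) - 217/107)² = 357467 - ((4 + 81 + 99) - 217*1/107)² = 357467 - (184 - 217/107)² = 357467 - (19471/107)² = 357467 - 1*379119841/11449 = 357467 - 379119841/11449 = 3713519842/11449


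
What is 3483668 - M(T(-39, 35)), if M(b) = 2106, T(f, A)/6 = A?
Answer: 3481562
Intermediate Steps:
T(f, A) = 6*A
3483668 - M(T(-39, 35)) = 3483668 - 1*2106 = 3483668 - 2106 = 3481562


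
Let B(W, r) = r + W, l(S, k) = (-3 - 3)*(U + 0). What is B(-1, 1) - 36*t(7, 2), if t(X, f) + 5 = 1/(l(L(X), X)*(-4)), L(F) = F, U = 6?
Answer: 719/4 ≈ 179.75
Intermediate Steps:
l(S, k) = -36 (l(S, k) = (-3 - 3)*(6 + 0) = -6*6 = -36)
B(W, r) = W + r
t(X, f) = -719/144 (t(X, f) = -5 + 1/(-36*(-4)) = -5 + 1/144 = -719/144)
B(-1, 1) - 36*t(7, 2) = (-1 + 1) - 36*(-719/144) = 0 + 719/4 = 719/4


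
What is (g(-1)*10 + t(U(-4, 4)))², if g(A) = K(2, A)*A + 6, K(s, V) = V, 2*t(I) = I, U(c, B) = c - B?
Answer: 4356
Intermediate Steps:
t(I) = I/2
g(A) = 6 + A² (g(A) = A*A + 6 = A² + 6 = 6 + A²)
(g(-1)*10 + t(U(-4, 4)))² = ((6 + (-1)²)*10 + (-4 - 1*4)/2)² = ((6 + 1)*10 + (-4 - 4)/2)² = (7*10 + (½)*(-8))² = (70 - 4)² = 66² = 4356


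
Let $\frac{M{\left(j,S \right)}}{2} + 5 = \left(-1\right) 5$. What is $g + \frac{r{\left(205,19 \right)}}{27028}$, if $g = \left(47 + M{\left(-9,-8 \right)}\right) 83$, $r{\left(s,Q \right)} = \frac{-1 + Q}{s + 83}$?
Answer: $\frac{969115969}{432448} \approx 2241.0$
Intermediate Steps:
$M{\left(j,S \right)} = -20$ ($M{\left(j,S \right)} = -10 + 2 \left(\left(-1\right) 5\right) = -10 + 2 \left(-5\right) = -10 - 10 = -20$)
$r{\left(s,Q \right)} = \frac{-1 + Q}{83 + s}$
$g = 2241$ ($g = \left(47 - 20\right) 83 = 27 \cdot 83 = 2241$)
$g + \frac{r{\left(205,19 \right)}}{27028} = 2241 + \frac{\frac{1}{83 + 205} \left(-1 + 19\right)}{27028} = 2241 + \frac{1}{288} \cdot 18 \cdot \frac{1}{27028} = 2241 + \frac{1}{16} \cdot \frac{1}{27028} = 2241 + \frac{1}{432448} = \frac{969115969}{432448}$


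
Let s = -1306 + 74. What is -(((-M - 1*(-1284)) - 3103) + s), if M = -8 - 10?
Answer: 3033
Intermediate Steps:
s = -1232
M = -18
-(((-M - 1*(-1284)) - 3103) + s) = -(((-1*(-18) - 1*(-1284)) - 3103) - 1232) = -(((18 + 1284) - 3103) - 1232) = -((1302 - 3103) - 1232) = -(-1801 - 1232) = -1*(-3033) = 3033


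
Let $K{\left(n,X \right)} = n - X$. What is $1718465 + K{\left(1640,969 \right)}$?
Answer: $1719136$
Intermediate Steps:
$1718465 + K{\left(1640,969 \right)} = 1718465 + \left(1640 - 969\right) = 1718465 + 671 = 1719136$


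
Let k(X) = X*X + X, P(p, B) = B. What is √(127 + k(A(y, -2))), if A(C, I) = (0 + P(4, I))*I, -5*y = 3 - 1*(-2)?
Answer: 7*√3 ≈ 12.124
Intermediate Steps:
y = -1 (y = -(3 - 1*(-2))/5 = -(3 + 2)/5 = -⅕*5 = -1)
A(C, I) = I² (A(C, I) = (0 + I)*I = I*I = I²)
k(X) = X + X² (k(X) = X² + X = X + X²)
√(127 + k(A(y, -2))) = √(127 + (-2)²*(1 + (-2)²)) = √(127 + 4*(1 + 4)) = √(127 + 4*5) = √(127 + 20) = √147 = 7*√3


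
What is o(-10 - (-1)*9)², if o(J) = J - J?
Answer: 0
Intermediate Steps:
o(J) = 0
o(-10 - (-1)*9)² = 0² = 0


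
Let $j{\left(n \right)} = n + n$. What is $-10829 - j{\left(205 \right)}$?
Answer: $-11239$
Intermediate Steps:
$j{\left(n \right)} = 2 n$
$-10829 - j{\left(205 \right)} = -10829 - 2 \cdot 205 = -10829 - 410 = -11239$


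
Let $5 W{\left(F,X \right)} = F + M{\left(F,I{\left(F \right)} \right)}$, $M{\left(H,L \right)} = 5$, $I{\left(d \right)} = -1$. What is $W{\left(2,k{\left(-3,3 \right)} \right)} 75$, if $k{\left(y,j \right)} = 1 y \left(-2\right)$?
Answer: $105$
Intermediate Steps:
$k{\left(y,j \right)} = - 2 y$ ($k{\left(y,j \right)} = y \left(-2\right) = - 2 y$)
$W{\left(F,X \right)} = 1 + \frac{F}{5}$ ($W{\left(F,X \right)} = \frac{F + 5}{5} = \frac{5 + F}{5} = 1 + \frac{F}{5}$)
$W{\left(2,k{\left(-3,3 \right)} \right)} 75 = \left(1 + \frac{1}{5} \cdot 2\right) 75 = \left(1 + \frac{2}{5}\right) 75 = \frac{7}{5} \cdot 75 = 105$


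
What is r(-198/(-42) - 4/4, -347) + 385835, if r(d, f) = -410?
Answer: 385425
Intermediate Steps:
r(-198/(-42) - 4/4, -347) + 385835 = -410 + 385835 = 385425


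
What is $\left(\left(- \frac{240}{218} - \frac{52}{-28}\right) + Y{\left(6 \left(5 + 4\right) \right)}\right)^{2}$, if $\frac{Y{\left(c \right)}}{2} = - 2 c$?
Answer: $\frac{26971821361}{582169} \approx 46330.0$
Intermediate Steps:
$Y{\left(c \right)} = - 4 c$ ($Y{\left(c \right)} = 2 \left(- 2 c\right) = - 4 c$)
$\left(\left(- \frac{240}{218} - \frac{52}{-28}\right) + Y{\left(6 \left(5 + 4\right) \right)}\right)^{2} = \left(\left(- \frac{240}{218} - \frac{52}{-28}\right) - 4 \cdot 6 \left(5 + 4\right)\right)^{2} = \left(\left(\left(-240\right) \frac{1}{218} - - \frac{13}{7}\right) - 4 \cdot 6 \cdot 9\right)^{2} = \left(\left(- \frac{120}{109} + \frac{13}{7}\right) - 216\right)^{2} = \left(\frac{577}{763} - 216\right)^{2} = \left(- \frac{164231}{763}\right)^{2} = \frac{26971821361}{582169}$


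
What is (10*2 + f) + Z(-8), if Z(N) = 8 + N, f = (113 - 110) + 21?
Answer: 44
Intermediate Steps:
f = 24 (f = 3 + 21 = 24)
(10*2 + f) + Z(-8) = (10*2 + 24) + (8 - 8) = (20 + 24) + 0 = 44 + 0 = 44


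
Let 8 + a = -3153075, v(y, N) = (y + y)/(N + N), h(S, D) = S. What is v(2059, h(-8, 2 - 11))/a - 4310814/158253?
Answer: -1249867918087/45883663816 ≈ -27.240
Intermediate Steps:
v(y, N) = y/N (v(y, N) = (2*y)/((2*N)) = (2*y)*(1/(2*N)) = y/N)
a = -3153083 (a = -8 - 3153075 = -3153083)
v(2059, h(-8, 2 - 11))/a - 4310814/158253 = (2059/(-8))/(-3153083) - 4310814/158253 = (2059*(-⅛))*(-1/3153083) - 4310814*1/158253 = -2059/8*(-1/3153083) - 1436938/52751 = 71/869816 - 1436938/52751 = -1249867918087/45883663816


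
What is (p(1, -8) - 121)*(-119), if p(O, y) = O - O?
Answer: 14399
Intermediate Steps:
p(O, y) = 0
(p(1, -8) - 121)*(-119) = (0 - 121)*(-119) = -121*(-119) = 14399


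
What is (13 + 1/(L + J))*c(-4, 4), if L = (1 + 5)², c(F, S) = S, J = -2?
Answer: 886/17 ≈ 52.118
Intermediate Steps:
L = 36 (L = 6² = 36)
(13 + 1/(L + J))*c(-4, 4) = (13 + 1/(36 - 2))*4 = (13 + 1/34)*4 = (443/34)*4 = 886/17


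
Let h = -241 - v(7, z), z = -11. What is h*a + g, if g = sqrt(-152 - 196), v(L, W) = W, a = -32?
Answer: 7360 + 2*I*sqrt(87) ≈ 7360.0 + 18.655*I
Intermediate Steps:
g = 2*I*sqrt(87) (g = sqrt(-348) = 2*I*sqrt(87) ≈ 18.655*I)
h = -230 (h = -241 - 1*(-11) = -241 + 11 = -230)
h*a + g = -230*(-32) + 2*I*sqrt(87) = 7360 + 2*I*sqrt(87)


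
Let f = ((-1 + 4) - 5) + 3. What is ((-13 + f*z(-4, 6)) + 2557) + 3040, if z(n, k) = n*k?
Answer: 5560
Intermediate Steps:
f = 1 (f = (3 - 5) + 3 = -2 + 3 = 1)
z(n, k) = k*n
((-13 + f*z(-4, 6)) + 2557) + 3040 = ((-13 + 1*(6*(-4))) + 2557) + 3040 = ((-13 + 1*(-24)) + 2557) + 3040 = ((-13 - 24) + 2557) + 3040 = (-37 + 2557) + 3040 = 2520 + 3040 = 5560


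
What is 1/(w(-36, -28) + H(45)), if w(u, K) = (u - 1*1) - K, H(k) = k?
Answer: 1/36 ≈ 0.027778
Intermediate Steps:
w(u, K) = -1 + u - K (w(u, K) = (u - 1) - K = (-1 + u) - K = -1 + u - K)
1/(w(-36, -28) + H(45)) = 1/((-1 - 36 - 1*(-28)) + 45) = 1/((-1 - 36 + 28) + 45) = 1/(-9 + 45) = 1/36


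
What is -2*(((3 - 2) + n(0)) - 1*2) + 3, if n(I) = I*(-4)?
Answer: 5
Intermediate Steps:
n(I) = -4*I
-2*(((3 - 2) + n(0)) - 1*2) + 3 = -2*(((3 - 2) - 4*0) - 1*2) + 3 = -2*((1 + 0) - 2) + 3 = -2*(1 - 2) + 3 = -2*(-1) + 3 = 2 + 3 = 5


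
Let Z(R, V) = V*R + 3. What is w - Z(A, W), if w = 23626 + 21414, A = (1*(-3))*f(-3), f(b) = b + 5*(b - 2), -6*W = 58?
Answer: 45849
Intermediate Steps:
W = -29/3 (W = -⅙*58 = -29/3 ≈ -9.6667)
f(b) = -10 + 6*b (f(b) = b + 5*(-2 + b) = b + (-10 + 5*b) = -10 + 6*b)
A = 84 (A = (1*(-3))*(-10 + 6*(-3)) = -3*(-10 - 18) = -3*(-28) = 84)
Z(R, V) = 3 + R*V (Z(R, V) = R*V + 3 = 3 + R*V)
w = 45040
w - Z(A, W) = 45040 - (3 + 84*(-29/3)) = 45040 - (3 - 812) = 45040 - 1*(-809) = 45040 + 809 = 45849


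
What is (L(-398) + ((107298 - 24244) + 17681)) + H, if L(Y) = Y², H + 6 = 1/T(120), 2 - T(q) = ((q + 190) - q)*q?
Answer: 5907714133/22798 ≈ 2.5913e+5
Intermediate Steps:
T(q) = 2 - 190*q (T(q) = 2 - ((q + 190) - q)*q = 2 - ((190 + q) - q)*q = 2 - 190*q)
H = -136789/22798 (H = -6 + 1/(2 - 190*120) = -6 + 1/(2 - 22800) = -6 + 1/(-22798) = -6 - 1/22798 = -136789/22798 ≈ -6.0000)
(L(-398) + ((107298 - 24244) + 17681)) + H = ((-398)² + ((107298 - 24244) + 17681)) - 136789/22798 = (158404 + (83054 + 17681)) - 136789/22798 = (158404 + 100735) - 136789/22798 = 259139 - 136789/22798 = 5907714133/22798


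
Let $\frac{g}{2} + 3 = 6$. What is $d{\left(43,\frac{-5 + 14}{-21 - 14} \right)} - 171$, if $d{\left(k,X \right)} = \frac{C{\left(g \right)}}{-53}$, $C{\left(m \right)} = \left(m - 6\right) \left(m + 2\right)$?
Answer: $-171$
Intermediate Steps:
$g = 6$ ($g = -6 + 2 \cdot 6 = -6 + 12 = 6$)
$C{\left(m \right)} = \left(-6 + m\right) \left(2 + m\right)$
$d{\left(k,X \right)} = 0$ ($d{\left(k,X \right)} = \frac{-12 + 6^{2} - 24}{-53} = \left(-12 + 36 - 24\right) \left(- \frac{1}{53}\right) = 0 \left(- \frac{1}{53}\right) = 0$)
$d{\left(43,\frac{-5 + 14}{-21 - 14} \right)} - 171 = 0 - 171 = -171$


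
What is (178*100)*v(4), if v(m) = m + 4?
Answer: 142400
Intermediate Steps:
v(m) = 4 + m
(178*100)*v(4) = (178*100)*(4 + 4) = 17800*8 = 142400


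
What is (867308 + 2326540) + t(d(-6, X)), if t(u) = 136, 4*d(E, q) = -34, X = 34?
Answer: 3193984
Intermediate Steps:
d(E, q) = -17/2 (d(E, q) = (1/4)*(-34) = -17/2)
(867308 + 2326540) + t(d(-6, X)) = (867308 + 2326540) + 136 = 3193848 + 136 = 3193984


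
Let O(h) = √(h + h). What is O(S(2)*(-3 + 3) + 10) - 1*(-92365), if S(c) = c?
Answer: 92365 + 2*√5 ≈ 92370.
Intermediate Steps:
O(h) = √2*√h (O(h) = √(2*h) = √2*√h)
O(S(2)*(-3 + 3) + 10) - 1*(-92365) = √2*√(2*(-3 + 3) + 10) - 1*(-92365) = √2*√(2*0 + 10) + 92365 = √2*√(0 + 10) + 92365 = √2*√10 + 92365 = 2*√5 + 92365 = 92365 + 2*√5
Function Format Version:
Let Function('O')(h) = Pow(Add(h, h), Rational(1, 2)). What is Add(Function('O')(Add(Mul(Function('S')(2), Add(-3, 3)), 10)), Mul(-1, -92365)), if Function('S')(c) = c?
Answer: Add(92365, Mul(2, Pow(5, Rational(1, 2)))) ≈ 92370.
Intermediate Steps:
Function('O')(h) = Mul(Pow(2, Rational(1, 2)), Pow(h, Rational(1, 2))) (Function('O')(h) = Pow(Mul(2, h), Rational(1, 2)) = Mul(Pow(2, Rational(1, 2)), Pow(h, Rational(1, 2))))
Add(Function('O')(Add(Mul(Function('S')(2), Add(-3, 3)), 10)), Mul(-1, -92365)) = Add(Mul(Pow(2, Rational(1, 2)), Pow(Add(Mul(2, Add(-3, 3)), 10), Rational(1, 2))), Mul(-1, -92365)) = Add(Mul(Pow(2, Rational(1, 2)), Pow(Add(Mul(2, 0), 10), Rational(1, 2))), 92365) = Add(Mul(Pow(2, Rational(1, 2)), Pow(Add(0, 10), Rational(1, 2))), 92365) = Add(Mul(Pow(2, Rational(1, 2)), Pow(10, Rational(1, 2))), 92365) = Add(Mul(2, Pow(5, Rational(1, 2))), 92365) = Add(92365, Mul(2, Pow(5, Rational(1, 2))))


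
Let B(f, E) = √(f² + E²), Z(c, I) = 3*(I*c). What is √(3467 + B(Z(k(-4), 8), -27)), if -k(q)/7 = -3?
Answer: √(3467 + 9*√3145) ≈ 63.022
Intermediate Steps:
k(q) = 21 (k(q) = -7*(-3) = 21)
Z(c, I) = 3*I*c
B(f, E) = √(E² + f²)
√(3467 + B(Z(k(-4), 8), -27)) = √(3467 + √((-27)² + (3*8*21)²)) = √(3467 + √(729 + 504²)) = √(3467 + √(729 + 254016)) = √(3467 + √254745) = √(3467 + 9*√3145)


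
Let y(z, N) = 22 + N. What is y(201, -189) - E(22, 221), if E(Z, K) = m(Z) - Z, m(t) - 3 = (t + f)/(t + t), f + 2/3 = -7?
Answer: -19579/132 ≈ -148.33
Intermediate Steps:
f = -23/3 (f = -2/3 - 7 = -23/3 ≈ -7.6667)
m(t) = 3 + (-23/3 + t)/(2*t) (m(t) = 3 + (t - 23/3)/(t + t) = 3 + (-23/3 + t)/((2*t)) = 3 + (-23/3 + t)*(1/(2*t)) = 3 + (-23/3 + t)/(2*t))
E(Z, K) = -Z + (-23 + 21*Z)/(6*Z) (E(Z, K) = (-23 + 21*Z)/(6*Z) - Z = -Z + (-23 + 21*Z)/(6*Z))
y(201, -189) - E(22, 221) = (22 - 189) - (7/2 - 1*22 - 23/6/22) = -167 - (7/2 - 22 - 23/6*1/22) = -167 - (7/2 - 22 - 23/132) = -167 - 1*(-2465/132) = -167 + 2465/132 = -19579/132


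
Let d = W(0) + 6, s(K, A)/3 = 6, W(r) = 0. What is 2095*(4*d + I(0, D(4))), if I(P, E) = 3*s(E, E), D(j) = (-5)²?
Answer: 163410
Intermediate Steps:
s(K, A) = 18 (s(K, A) = 3*6 = 18)
D(j) = 25
I(P, E) = 54 (I(P, E) = 3*18 = 54)
d = 6 (d = 0 + 6 = 6)
2095*(4*d + I(0, D(4))) = 2095*(4*6 + 54) = 2095*(24 + 54) = 2095*78 = 163410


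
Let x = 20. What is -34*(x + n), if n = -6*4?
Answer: 136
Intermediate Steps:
n = -24
-34*(x + n) = -34*(20 - 24) = -34*(-4) = 136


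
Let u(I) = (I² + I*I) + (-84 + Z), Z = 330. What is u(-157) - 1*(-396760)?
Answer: 446304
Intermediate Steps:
u(I) = 246 + 2*I² (u(I) = (I² + I*I) + (-84 + 330) = (I² + I²) + 246 = 2*I² + 246 = 246 + 2*I²)
u(-157) - 1*(-396760) = (246 + 2*(-157)²) - 1*(-396760) = (246 + 2*24649) + 396760 = (246 + 49298) + 396760 = 49544 + 396760 = 446304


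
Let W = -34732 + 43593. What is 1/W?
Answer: 1/8861 ≈ 0.00011285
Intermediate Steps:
W = 8861
1/W = 1/8861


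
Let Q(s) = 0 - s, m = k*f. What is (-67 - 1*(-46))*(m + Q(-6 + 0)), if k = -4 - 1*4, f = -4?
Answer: -798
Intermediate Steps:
k = -8 (k = -4 - 4 = -8)
m = 32 (m = -8*(-4) = 32)
Q(s) = -s
(-67 - 1*(-46))*(m + Q(-6 + 0)) = (-67 - 1*(-46))*(32 - (-6 + 0)) = (-67 + 46)*(32 - 1*(-6)) = -21*(32 + 6) = -21*38 = -798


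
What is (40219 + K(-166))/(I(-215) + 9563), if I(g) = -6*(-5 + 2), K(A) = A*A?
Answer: 67775/9581 ≈ 7.0739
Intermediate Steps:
K(A) = A²
I(g) = 18 (I(g) = -6*(-3) = 18)
(40219 + K(-166))/(I(-215) + 9563) = (40219 + (-166)²)/(18 + 9563) = (40219 + 27556)/9581 = 67775*(1/9581) = 67775/9581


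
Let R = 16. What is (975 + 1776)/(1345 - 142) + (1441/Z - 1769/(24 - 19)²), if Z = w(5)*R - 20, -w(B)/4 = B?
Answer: -49567397/681700 ≈ -72.711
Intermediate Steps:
w(B) = -4*B
Z = -340 (Z = -4*5*16 - 20 = -20*16 - 20 = -320 - 20 = -340)
(975 + 1776)/(1345 - 142) + (1441/Z - 1769/(24 - 19)²) = (975 + 1776)/(1345 - 142) + (1441/(-340) - 1769/(24 - 19)²) = 2751/1203 + (1441*(-1/340) - 1769/(5²)) = 2751*(1/1203) + (-1441/340 - 1769/25) = 917/401 + (-1441/340 - 1769*1/25) = 917/401 + (-1441/340 - 1769/25) = 917/401 - 127497/1700 = -49567397/681700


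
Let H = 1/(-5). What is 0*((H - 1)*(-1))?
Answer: 0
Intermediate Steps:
H = -1/5 ≈ -0.20000
0*((H - 1)*(-1)) = 0*((-1/5 - 1)*(-1)) = 0*(-6/5*(-1)) = 0*(6/5) = 0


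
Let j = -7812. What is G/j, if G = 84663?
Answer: -9407/868 ≈ -10.838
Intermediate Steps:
G/j = 84663/(-7812) = 84663*(-1/7812) = -9407/868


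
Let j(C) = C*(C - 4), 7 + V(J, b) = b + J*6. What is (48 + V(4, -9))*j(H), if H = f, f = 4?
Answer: 0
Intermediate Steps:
V(J, b) = -7 + b + 6*J (V(J, b) = -7 + (b + J*6) = -7 + (b + 6*J) = -7 + b + 6*J)
H = 4
j(C) = C*(-4 + C)
(48 + V(4, -9))*j(H) = (48 + (-7 - 9 + 6*4))*(4*(-4 + 4)) = (48 + (-7 - 9 + 24))*(4*0) = (48 + 8)*0 = 56*0 = 0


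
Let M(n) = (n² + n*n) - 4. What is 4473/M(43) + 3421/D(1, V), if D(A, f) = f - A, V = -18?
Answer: -12552187/70186 ≈ -178.84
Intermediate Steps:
M(n) = -4 + 2*n² (M(n) = (n² + n²) - 4 = 2*n² - 4 = -4 + 2*n²)
4473/M(43) + 3421/D(1, V) = 4473/(-4 + 2*43²) + 3421/(-18 - 1*1) = 4473/(-4 + 2*1849) + 3421/(-18 - 1) = 4473/(-4 + 3698) + 3421/(-19) = 4473/3694 + 3421*(-1/19) = 4473*(1/3694) - 3421/19 = 4473/3694 - 3421/19 = -12552187/70186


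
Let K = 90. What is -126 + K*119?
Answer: 10584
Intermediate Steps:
-126 + K*119 = -126 + 90*119 = -126 + 10710 = 10584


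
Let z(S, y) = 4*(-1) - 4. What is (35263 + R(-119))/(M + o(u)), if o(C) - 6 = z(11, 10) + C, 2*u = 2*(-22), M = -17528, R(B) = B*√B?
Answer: -35263/17552 + 119*I*√119/17552 ≈ -2.0091 + 0.073959*I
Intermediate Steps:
R(B) = B^(3/2)
u = -22 (u = (2*(-22))/2 = (½)*(-44) = -22)
z(S, y) = -8 (z(S, y) = -4 - 4 = -8)
o(C) = -2 + C (o(C) = 6 + (-8 + C) = -2 + C)
(35263 + R(-119))/(M + o(u)) = (35263 + (-119)^(3/2))/(-17528 + (-2 - 22)) = (35263 - 119*I*√119)/(-17528 - 24) = (35263 - 119*I*√119)/(-17552) = (35263 - 119*I*√119)*(-1/17552) = -35263/17552 + 119*I*√119/17552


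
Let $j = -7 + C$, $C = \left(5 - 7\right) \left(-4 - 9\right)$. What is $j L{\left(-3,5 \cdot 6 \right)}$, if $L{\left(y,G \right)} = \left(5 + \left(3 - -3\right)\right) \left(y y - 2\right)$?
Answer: $1463$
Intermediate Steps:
$C = 26$ ($C = \left(-2\right) \left(-13\right) = 26$)
$L{\left(y,G \right)} = -22 + 11 y^{2}$ ($L{\left(y,G \right)} = \left(5 + \left(3 + 3\right)\right) \left(y^{2} - 2\right) = \left(5 + 6\right) \left(-2 + y^{2}\right) = 11 \left(-2 + y^{2}\right) = -22 + 11 y^{2}$)
$j = 19$ ($j = -7 + 26 = 19$)
$j L{\left(-3,5 \cdot 6 \right)} = 19 \left(-22 + 11 \left(-3\right)^{2}\right) = 19 \left(-22 + 11 \cdot 9\right) = 19 \left(-22 + 99\right) = 19 \cdot 77 = 1463$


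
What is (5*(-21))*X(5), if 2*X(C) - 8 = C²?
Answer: -3465/2 ≈ -1732.5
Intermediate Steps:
X(C) = 4 + C²/2
(5*(-21))*X(5) = (5*(-21))*(4 + (½)*5²) = -105*(4 + (½)*25) = -105*(4 + 25/2) = -105*33/2 = -3465/2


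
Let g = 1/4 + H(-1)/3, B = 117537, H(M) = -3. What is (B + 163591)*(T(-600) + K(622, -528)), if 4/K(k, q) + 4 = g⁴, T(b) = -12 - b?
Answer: 155593102880/943 ≈ 1.6500e+8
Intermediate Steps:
g = -¾ (g = 1/4 - 3/3 = 1*(¼) - 3*⅓ = ¼ - 1 = -¾ ≈ -0.75000)
K(k, q) = -1024/943 (K(k, q) = 4/(-4 + (-¾)⁴) = 4/(-4 + 81/256) = 4/(-943/256) = 4*(-256/943) = -1024/943)
(B + 163591)*(T(-600) + K(622, -528)) = (117537 + 163591)*((-12 - 1*(-600)) - 1024/943) = 281128*((-12 + 600) - 1024/943) = 281128*(588 - 1024/943) = 281128*(553460/943) = 155593102880/943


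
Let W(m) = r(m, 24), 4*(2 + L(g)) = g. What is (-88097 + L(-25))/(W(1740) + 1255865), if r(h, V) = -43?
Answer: -352421/5023288 ≈ -0.070157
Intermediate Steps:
L(g) = -2 + g/4
W(m) = -43
(-88097 + L(-25))/(W(1740) + 1255865) = (-88097 + (-2 + (1/4)*(-25)))/(-43 + 1255865) = (-88097 + (-2 - 25/4))/1255822 = (-88097 - 33/4)*(1/1255822) = -352421/4*1/1255822 = -352421/5023288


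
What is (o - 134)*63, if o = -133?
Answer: -16821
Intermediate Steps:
(o - 134)*63 = (-133 - 134)*63 = -267*63 = -16821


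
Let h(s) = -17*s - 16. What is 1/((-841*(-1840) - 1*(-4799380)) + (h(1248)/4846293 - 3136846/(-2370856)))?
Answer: 5744931418404/36462053200823273923 ≈ 1.5756e-7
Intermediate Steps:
h(s) = -16 - 17*s
1/((-841*(-1840) - 1*(-4799380)) + (h(1248)/4846293 - 3136846/(-2370856))) = 1/((-841*(-1840) - 1*(-4799380)) + ((-16 - 17*1248)/4846293 - 3136846/(-2370856))) = 1/((1547440 + 4799380) + ((-16 - 21216)*(1/4846293) - 3136846*(-1/2370856))) = 1/(6346820 + (-21232*1/4846293 + 1568423/1185428)) = 1/(6346820 + (-21232/4846293 + 1568423/1185428)) = 1/(6346820 + 7575868398643/5744931418404) = 1/(36462053200823273923/5744931418404) = 5744931418404/36462053200823273923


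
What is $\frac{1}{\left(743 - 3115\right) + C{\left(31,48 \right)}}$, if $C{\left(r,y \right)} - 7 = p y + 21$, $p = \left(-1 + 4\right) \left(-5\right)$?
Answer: $- \frac{1}{3064} \approx -0.00032637$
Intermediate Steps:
$p = -15$ ($p = 3 \left(-5\right) = -15$)
$C{\left(r,y \right)} = 28 - 15 y$ ($C{\left(r,y \right)} = 7 - \left(-21 + 15 y\right) = 28 - 15 y$)
$\frac{1}{\left(743 - 3115\right) + C{\left(31,48 \right)}} = \frac{1}{\left(743 - 3115\right) + \left(28 - 720\right)} = \frac{1}{-2372 + \left(28 - 720\right)} = \frac{1}{-2372 - 692} = \frac{1}{-3064} = - \frac{1}{3064}$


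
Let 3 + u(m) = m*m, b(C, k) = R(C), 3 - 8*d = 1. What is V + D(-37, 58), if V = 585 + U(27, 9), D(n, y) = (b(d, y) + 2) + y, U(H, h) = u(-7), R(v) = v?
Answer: 2765/4 ≈ 691.25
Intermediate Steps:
d = ¼ (d = 3/8 - ⅛*1 = 3/8 - ⅛ = ¼ ≈ 0.25000)
b(C, k) = C
u(m) = -3 + m² (u(m) = -3 + m*m = -3 + m²)
U(H, h) = 46 (U(H, h) = -3 + (-7)² = -3 + 49 = 46)
D(n, y) = 9/4 + y (D(n, y) = (¼ + 2) + y = 9/4 + y)
V = 631 (V = 585 + 46 = 631)
V + D(-37, 58) = 631 + (9/4 + 58) = 631 + 241/4 = 2765/4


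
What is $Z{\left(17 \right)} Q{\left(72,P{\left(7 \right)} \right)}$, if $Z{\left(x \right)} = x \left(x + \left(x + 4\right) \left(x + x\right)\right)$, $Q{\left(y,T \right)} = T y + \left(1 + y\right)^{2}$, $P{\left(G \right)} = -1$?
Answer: $65328739$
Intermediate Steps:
$Q{\left(y,T \right)} = \left(1 + y\right)^{2} + T y$
$Z{\left(x \right)} = x \left(x + 2 x \left(4 + x\right)\right)$ ($Z{\left(x \right)} = x \left(x + \left(4 + x\right) 2 x\right) = x \left(x + 2 x \left(4 + x\right)\right)$)
$Z{\left(17 \right)} Q{\left(72,P{\left(7 \right)} \right)} = 17^{2} \left(9 + 2 \cdot 17\right) \left(\left(1 + 72\right)^{2} - 72\right) = 289 \left(9 + 34\right) \left(73^{2} - 72\right) = 289 \cdot 43 \left(5329 - 72\right) = 12427 \cdot 5257 = 65328739$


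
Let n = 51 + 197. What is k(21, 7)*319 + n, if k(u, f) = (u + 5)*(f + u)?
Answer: 232480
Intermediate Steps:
k(u, f) = (5 + u)*(f + u)
n = 248
k(21, 7)*319 + n = (21² + 5*7 + 5*21 + 7*21)*319 + 248 = (441 + 35 + 105 + 147)*319 + 248 = 728*319 + 248 = 232232 + 248 = 232480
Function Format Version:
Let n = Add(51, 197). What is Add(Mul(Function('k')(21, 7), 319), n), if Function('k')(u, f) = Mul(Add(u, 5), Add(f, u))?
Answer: 232480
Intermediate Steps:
Function('k')(u, f) = Mul(Add(5, u), Add(f, u))
n = 248
Add(Mul(Function('k')(21, 7), 319), n) = Add(Mul(Add(Pow(21, 2), Mul(5, 7), Mul(5, 21), Mul(7, 21)), 319), 248) = Add(Mul(Add(441, 35, 105, 147), 319), 248) = Add(Mul(728, 319), 248) = Add(232232, 248) = 232480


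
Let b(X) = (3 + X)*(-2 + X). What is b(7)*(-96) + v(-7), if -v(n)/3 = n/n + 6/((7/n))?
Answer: -4785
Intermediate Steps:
b(X) = (-2 + X)*(3 + X)
v(n) = -3 - 18*n/7 (v(n) = -3*(n/n + 6/((7/n))) = -3*(1 + 6*(n/7)) = -3*(1 + 6*n/7) = -3 - 18*n/7)
b(7)*(-96) + v(-7) = (-6 + 7 + 7²)*(-96) + (-3 - 18/7*(-7)) = (-6 + 7 + 49)*(-96) + (-3 + 18) = 50*(-96) + 15 = -4800 + 15 = -4785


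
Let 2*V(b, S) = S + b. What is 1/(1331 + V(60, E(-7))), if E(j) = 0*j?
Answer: 1/1361 ≈ 0.00073475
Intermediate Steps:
E(j) = 0
V(b, S) = S/2 + b/2 (V(b, S) = (S + b)/2 = S/2 + b/2)
1/(1331 + V(60, E(-7))) = 1/(1331 + ((½)*0 + (½)*60)) = 1/(1331 + (0 + 30)) = 1/(1331 + 30) = 1/1361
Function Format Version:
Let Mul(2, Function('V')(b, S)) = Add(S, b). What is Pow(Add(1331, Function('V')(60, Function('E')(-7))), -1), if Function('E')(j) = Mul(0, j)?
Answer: Rational(1, 1361) ≈ 0.00073475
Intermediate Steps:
Function('E')(j) = 0
Function('V')(b, S) = Add(Mul(Rational(1, 2), S), Mul(Rational(1, 2), b)) (Function('V')(b, S) = Mul(Rational(1, 2), Add(S, b)) = Add(Mul(Rational(1, 2), S), Mul(Rational(1, 2), b)))
Pow(Add(1331, Function('V')(60, Function('E')(-7))), -1) = Pow(Add(1331, Add(Mul(Rational(1, 2), 0), Mul(Rational(1, 2), 60))), -1) = Pow(Add(1331, Add(0, 30)), -1) = Pow(Add(1331, 30), -1) = Pow(1361, -1) = Rational(1, 1361)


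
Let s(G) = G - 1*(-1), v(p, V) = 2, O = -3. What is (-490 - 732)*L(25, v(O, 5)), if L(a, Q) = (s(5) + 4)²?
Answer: -122200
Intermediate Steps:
s(G) = 1 + G (s(G) = G + 1 = 1 + G)
L(a, Q) = 100 (L(a, Q) = ((1 + 5) + 4)² = (6 + 4)² = 10² = 100)
(-490 - 732)*L(25, v(O, 5)) = (-490 - 732)*100 = -1222*100 = -122200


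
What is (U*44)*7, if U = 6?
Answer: 1848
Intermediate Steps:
(U*44)*7 = (6*44)*7 = 264*7 = 1848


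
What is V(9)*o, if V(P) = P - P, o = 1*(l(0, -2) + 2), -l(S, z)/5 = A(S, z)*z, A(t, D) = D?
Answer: 0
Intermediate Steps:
l(S, z) = -5*z² (l(S, z) = -5*z*z = -5*z²)
o = -18 (o = 1*(-5*(-2)² + 2) = 1*(-5*4 + 2) = 1*(-20 + 2) = 1*(-18) = -18)
V(P) = 0
V(9)*o = 0*(-18) = 0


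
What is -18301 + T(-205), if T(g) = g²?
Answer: 23724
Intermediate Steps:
-18301 + T(-205) = -18301 + (-205)² = -18301 + 42025 = 23724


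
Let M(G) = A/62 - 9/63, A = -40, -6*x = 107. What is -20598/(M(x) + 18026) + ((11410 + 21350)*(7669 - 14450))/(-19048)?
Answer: 108603846951999/9313212451 ≈ 11661.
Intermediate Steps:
x = -107/6 (x = -⅙*107 = -107/6 ≈ -17.833)
M(G) = -171/217 (M(G) = -40/62 - 9/63 = -40*1/62 - 9*1/63 = -20/31 - ⅐ = -171/217)
-20598/(M(x) + 18026) + ((11410 + 21350)*(7669 - 14450))/(-19048) = -20598/(-171/217 + 18026) + ((11410 + 21350)*(7669 - 14450))/(-19048) = -20598/3911471/217 + (32760*(-6781))*(-1/19048) = -20598*217/3911471 - 222145560*(-1/19048) = -4469766/3911471 + 27768195/2381 = 108603846951999/9313212451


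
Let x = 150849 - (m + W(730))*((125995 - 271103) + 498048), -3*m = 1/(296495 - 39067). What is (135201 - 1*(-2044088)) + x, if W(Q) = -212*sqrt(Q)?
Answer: 449882162033/193071 + 74823280*sqrt(730) ≈ 2.0239e+9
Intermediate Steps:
m = -1/772284 (m = -1/(3*(296495 - 39067)) = -1/3/257428 = -1/3*1/257428 = -1/772284 ≈ -1.2949e-6)
x = 29124655514/193071 + 74823280*sqrt(730) (x = 150849 - (-1/772284 - 212*sqrt(730))*((125995 - 271103) + 498048) = 150849 - (-1/772284 - 212*sqrt(730))*(-145108 + 498048) = 150849 - (-1/772284 - 212*sqrt(730))*352940 = 150849 - (-88235/193071 - 74823280*sqrt(730)) = 150849 + (88235/193071 + 74823280*sqrt(730)) = 29124655514/193071 + 74823280*sqrt(730) ≈ 2.0218e+9)
(135201 - 1*(-2044088)) + x = (135201 - 1*(-2044088)) + (29124655514/193071 + 74823280*sqrt(730)) = (135201 + 2044088) + (29124655514/193071 + 74823280*sqrt(730)) = 2179289 + (29124655514/193071 + 74823280*sqrt(730)) = 449882162033/193071 + 74823280*sqrt(730)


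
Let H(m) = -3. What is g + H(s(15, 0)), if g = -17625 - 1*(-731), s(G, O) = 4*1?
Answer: -16897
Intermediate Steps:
s(G, O) = 4
g = -16894 (g = -17625 + 731 = -16894)
g + H(s(15, 0)) = -16894 - 3 = -16897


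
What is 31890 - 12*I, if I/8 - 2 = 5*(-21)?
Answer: 41778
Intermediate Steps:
I = -824 (I = 16 + 8*(5*(-21)) = 16 + 8*(-105) = 16 - 840 = -824)
31890 - 12*I = 31890 - 12*(-824) = 31890 - 1*(-9888) = 31890 + 9888 = 41778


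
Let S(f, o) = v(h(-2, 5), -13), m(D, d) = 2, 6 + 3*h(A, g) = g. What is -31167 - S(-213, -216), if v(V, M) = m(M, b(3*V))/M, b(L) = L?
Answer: -405169/13 ≈ -31167.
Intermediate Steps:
h(A, g) = -2 + g/3
v(V, M) = 2/M
S(f, o) = -2/13 (S(f, o) = 2/(-13) = 2*(-1/13) = -2/13)
-31167 - S(-213, -216) = -31167 - 1*(-2/13) = -31167 + 2/13 = -405169/13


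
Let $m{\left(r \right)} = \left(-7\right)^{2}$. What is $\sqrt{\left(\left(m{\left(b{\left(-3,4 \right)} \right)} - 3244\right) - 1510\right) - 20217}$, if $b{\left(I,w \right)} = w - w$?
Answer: $i \sqrt{24922} \approx 157.87 i$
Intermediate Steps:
$b{\left(I,w \right)} = 0$
$m{\left(r \right)} = 49$
$\sqrt{\left(\left(m{\left(b{\left(-3,4 \right)} \right)} - 3244\right) - 1510\right) - 20217} = \sqrt{\left(\left(49 - 3244\right) - 1510\right) - 20217} = \sqrt{\left(-3195 - 1510\right) - 20217} = \sqrt{-4705 - 20217} = \sqrt{-24922} = i \sqrt{24922}$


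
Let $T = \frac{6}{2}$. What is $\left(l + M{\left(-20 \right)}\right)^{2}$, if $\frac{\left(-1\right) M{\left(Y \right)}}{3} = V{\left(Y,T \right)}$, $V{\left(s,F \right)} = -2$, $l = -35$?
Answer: $841$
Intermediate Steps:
$T = 3$ ($T = 6 \cdot \frac{1}{2} = 3$)
$M{\left(Y \right)} = 6$ ($M{\left(Y \right)} = \left(-3\right) \left(-2\right) = 6$)
$\left(l + M{\left(-20 \right)}\right)^{2} = \left(-35 + 6\right)^{2} = \left(-29\right)^{2} = 841$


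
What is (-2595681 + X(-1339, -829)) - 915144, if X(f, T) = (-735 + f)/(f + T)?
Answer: -3805733263/1084 ≈ -3.5108e+6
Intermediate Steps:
X(f, T) = (-735 + f)/(T + f)
(-2595681 + X(-1339, -829)) - 915144 = (-2595681 + (-735 - 1339)/(-829 - 1339)) - 915144 = (-2595681 - 2074/(-2168)) - 915144 = (-2595681 - 1/2168*(-2074)) - 915144 = (-2595681 + 1037/1084) - 915144 = -2813717167/1084 - 915144 = -3805733263/1084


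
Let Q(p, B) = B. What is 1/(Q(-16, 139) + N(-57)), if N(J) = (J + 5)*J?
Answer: 1/3103 ≈ 0.00032227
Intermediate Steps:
N(J) = J*(5 + J) (N(J) = (5 + J)*J = J*(5 + J))
1/(Q(-16, 139) + N(-57)) = 1/(139 - 57*(5 - 57)) = 1/(139 - 57*(-52)) = 1/(139 + 2964) = 1/3103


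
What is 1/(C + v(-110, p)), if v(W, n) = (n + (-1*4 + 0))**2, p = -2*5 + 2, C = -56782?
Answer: -1/56638 ≈ -1.7656e-5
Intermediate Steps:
p = -8 (p = -10 + 2 = -8)
v(W, n) = (-4 + n)**2 (v(W, n) = (n + (-4 + 0))**2 = (n - 4)**2 = (-4 + n)**2)
1/(C + v(-110, p)) = 1/(-56782 + (-4 - 8)**2) = 1/(-56782 + (-12)**2) = 1/(-56782 + 144) = 1/(-56638) = -1/56638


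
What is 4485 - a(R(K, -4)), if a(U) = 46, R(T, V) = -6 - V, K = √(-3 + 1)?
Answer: 4439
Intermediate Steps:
K = I*√2 (K = √(-2) = I*√2 ≈ 1.4142*I)
4485 - a(R(K, -4)) = 4485 - 1*46 = 4485 - 46 = 4439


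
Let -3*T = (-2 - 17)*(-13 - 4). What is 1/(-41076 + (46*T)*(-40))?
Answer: 3/471092 ≈ 6.3682e-6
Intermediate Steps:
T = -323/3 (T = -(-2 - 17)*(-13 - 4)/3 = -(-19)*(-17)/3 = -⅓*323 = -323/3 ≈ -107.67)
1/(-41076 + (46*T)*(-40)) = 1/(-41076 + (46*(-323/3))*(-40)) = 1/(-41076 - 14858/3*(-40)) = 1/(-41076 + 594320/3) = 1/(471092/3) = 3/471092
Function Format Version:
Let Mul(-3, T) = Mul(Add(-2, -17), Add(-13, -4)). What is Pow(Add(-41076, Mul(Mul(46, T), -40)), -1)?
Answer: Rational(3, 471092) ≈ 6.3682e-6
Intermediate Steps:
T = Rational(-323, 3) (T = Mul(Rational(-1, 3), Mul(Add(-2, -17), Add(-13, -4))) = Mul(Rational(-1, 3), Mul(-19, -17)) = Mul(Rational(-1, 3), 323) = Rational(-323, 3) ≈ -107.67)
Pow(Add(-41076, Mul(Mul(46, T), -40)), -1) = Pow(Add(-41076, Mul(Mul(46, Rational(-323, 3)), -40)), -1) = Pow(Add(-41076, Mul(Rational(-14858, 3), -40)), -1) = Pow(Add(-41076, Rational(594320, 3)), -1) = Pow(Rational(471092, 3), -1) = Rational(3, 471092)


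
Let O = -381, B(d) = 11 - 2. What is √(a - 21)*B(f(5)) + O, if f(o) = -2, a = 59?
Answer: -381 + 9*√38 ≈ -325.52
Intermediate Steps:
B(d) = 9
√(a - 21)*B(f(5)) + O = √(59 - 21)*9 - 381 = √38*9 - 381 = 9*√38 - 381 = -381 + 9*√38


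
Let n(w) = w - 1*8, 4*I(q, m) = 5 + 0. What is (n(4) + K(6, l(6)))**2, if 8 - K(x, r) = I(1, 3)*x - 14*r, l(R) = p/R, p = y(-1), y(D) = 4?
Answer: 1225/36 ≈ 34.028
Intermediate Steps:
I(q, m) = 5/4 (I(q, m) = (5 + 0)/4 = (1/4)*5 = 5/4)
p = 4
n(w) = -8 + w (n(w) = w - 8 = -8 + w)
l(R) = 4/R
K(x, r) = 8 + 14*r - 5*x/4 (K(x, r) = 8 - (5*x/4 - 14*r) = 8 - (-14*r + 5*x/4) = 8 + (14*r - 5*x/4) = 8 + 14*r - 5*x/4)
(n(4) + K(6, l(6)))**2 = ((-8 + 4) + (8 + 14*(4/6) - 5/4*6))**2 = (-4 + (8 + 14*(4*(1/6)) - 15/2))**2 = (-4 + (8 + 14*(2/3) - 15/2))**2 = (-4 + (8 + 28/3 - 15/2))**2 = (-4 + 59/6)**2 = (35/6)**2 = 1225/36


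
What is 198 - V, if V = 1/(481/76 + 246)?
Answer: 3796970/19177 ≈ 198.00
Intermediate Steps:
V = 76/19177 (V = 1/(481*(1/76) + 246) = 1/(481/76 + 246) = 1/(19177/76) = 76/19177 ≈ 0.0039631)
198 - V = 198 - 1*76/19177 = 198 - 76/19177 = 3796970/19177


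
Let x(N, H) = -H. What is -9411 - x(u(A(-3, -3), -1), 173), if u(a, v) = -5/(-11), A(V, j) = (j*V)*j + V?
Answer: -9238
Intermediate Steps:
A(V, j) = V + V*j**2 (A(V, j) = (V*j)*j + V = V*j**2 + V = V + V*j**2)
u(a, v) = 5/11 (u(a, v) = -5*(-1/11) = 5/11)
-9411 - x(u(A(-3, -3), -1), 173) = -9411 - (-1)*173 = -9411 - 1*(-173) = -9411 + 173 = -9238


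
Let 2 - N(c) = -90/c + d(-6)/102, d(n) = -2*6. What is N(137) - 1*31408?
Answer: -73142770/2329 ≈ -31405.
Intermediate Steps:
d(n) = -12
N(c) = 36/17 + 90/c (N(c) = 2 - (-90/c - 12/102) = 2 - (-90/c - 12*1/102) = 2 - (-90/c - 2/17) = 2 - (-2/17 - 90/c) = 2 + (2/17 + 90/c) = 36/17 + 90/c)
N(137) - 1*31408 = (36/17 + 90/137) - 1*31408 = (36/17 + 90*(1/137)) - 31408 = (36/17 + 90/137) - 31408 = 6462/2329 - 31408 = -73142770/2329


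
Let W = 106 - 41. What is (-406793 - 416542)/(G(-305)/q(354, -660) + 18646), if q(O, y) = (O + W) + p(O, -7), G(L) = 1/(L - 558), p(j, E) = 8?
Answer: -60679954167/1374213929 ≈ -44.156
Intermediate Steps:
W = 65
G(L) = 1/(-558 + L)
q(O, y) = 73 + O (q(O, y) = (O + 65) + 8 = (65 + O) + 8 = 73 + O)
(-406793 - 416542)/(G(-305)/q(354, -660) + 18646) = (-406793 - 416542)/(1/((-558 - 305)*(73 + 354)) + 18646) = -823335/(1/(-863*427) + 18646) = -823335/(-1/863*1/427 + 18646) = -823335/(-1/368501 + 18646) = -823335/6871069645/368501 = -823335*368501/6871069645 = -60679954167/1374213929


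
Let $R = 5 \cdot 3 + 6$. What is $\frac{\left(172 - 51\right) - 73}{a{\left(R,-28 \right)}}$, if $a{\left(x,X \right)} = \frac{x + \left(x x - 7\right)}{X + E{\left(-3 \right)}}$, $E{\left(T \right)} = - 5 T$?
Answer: $- \frac{48}{35} \approx -1.3714$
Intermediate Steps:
$R = 21$ ($R = 15 + 6 = 21$)
$a{\left(x,X \right)} = \frac{-7 + x + x^{2}}{15 + X}$ ($a{\left(x,X \right)} = \frac{x + \left(x x - 7\right)}{X - -15} = \frac{x + \left(x^{2} - 7\right)}{X + 15} = \frac{x + \left(-7 + x^{2}\right)}{15 + X} = \frac{-7 + x + x^{2}}{15 + X}$)
$\frac{\left(172 - 51\right) - 73}{a{\left(R,-28 \right)}} = \frac{\left(172 - 51\right) - 73}{\frac{1}{15 - 28} \left(-7 + 21 + 21^{2}\right)} = \frac{\left(172 - 51\right) - 73}{\frac{1}{-13} \left(-7 + 21 + 441\right)} = \frac{121 - 73}{\left(- \frac{1}{13}\right) 455} = \frac{48}{-35} = 48 \left(- \frac{1}{35}\right) = - \frac{48}{35}$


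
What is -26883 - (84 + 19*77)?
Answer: -28430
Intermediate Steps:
-26883 - (84 + 19*77) = -26883 - (84 + 1463) = -26883 - 1*1547 = -26883 - 1547 = -28430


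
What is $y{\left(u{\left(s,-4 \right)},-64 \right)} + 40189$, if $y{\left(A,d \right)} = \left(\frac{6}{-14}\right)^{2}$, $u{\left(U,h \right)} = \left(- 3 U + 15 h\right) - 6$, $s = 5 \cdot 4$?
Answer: $\frac{1969270}{49} \approx 40189.0$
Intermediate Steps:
$s = 20$
$u{\left(U,h \right)} = -6 - 3 U + 15 h$
$y{\left(A,d \right)} = \frac{9}{49}$ ($y{\left(A,d \right)} = \left(6 \left(- \frac{1}{14}\right)\right)^{2} = \left(- \frac{3}{7}\right)^{2} = \frac{9}{49}$)
$y{\left(u{\left(s,-4 \right)},-64 \right)} + 40189 = \frac{9}{49} + 40189 = \frac{1969270}{49}$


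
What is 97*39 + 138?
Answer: 3921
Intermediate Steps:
97*39 + 138 = 3783 + 138 = 3921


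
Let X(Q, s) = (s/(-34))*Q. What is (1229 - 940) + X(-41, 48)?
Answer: 5897/17 ≈ 346.88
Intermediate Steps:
X(Q, s) = -Q*s/34 (X(Q, s) = (s*(-1/34))*Q = (-s/34)*Q = -Q*s/34)
(1229 - 940) + X(-41, 48) = (1229 - 940) - 1/34*(-41)*48 = 289 + 984/17 = 5897/17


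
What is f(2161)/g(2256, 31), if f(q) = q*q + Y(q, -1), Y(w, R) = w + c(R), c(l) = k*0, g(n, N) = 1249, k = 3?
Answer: 4672082/1249 ≈ 3740.7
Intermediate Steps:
c(l) = 0 (c(l) = 3*0 = 0)
Y(w, R) = w (Y(w, R) = w + 0 = w)
f(q) = q + q**2 (f(q) = q*q + q = q**2 + q = q + q**2)
f(2161)/g(2256, 31) = (2161*(1 + 2161))/1249 = (2161*2162)*(1/1249) = 4672082*(1/1249) = 4672082/1249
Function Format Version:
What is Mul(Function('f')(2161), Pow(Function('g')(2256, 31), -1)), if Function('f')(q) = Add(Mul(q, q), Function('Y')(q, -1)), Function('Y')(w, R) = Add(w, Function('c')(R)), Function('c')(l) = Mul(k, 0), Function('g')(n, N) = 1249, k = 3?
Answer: Rational(4672082, 1249) ≈ 3740.7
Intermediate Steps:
Function('c')(l) = 0 (Function('c')(l) = Mul(3, 0) = 0)
Function('Y')(w, R) = w (Function('Y')(w, R) = Add(w, 0) = w)
Function('f')(q) = Add(q, Pow(q, 2)) (Function('f')(q) = Add(Mul(q, q), q) = Add(Pow(q, 2), q) = Add(q, Pow(q, 2)))
Mul(Function('f')(2161), Pow(Function('g')(2256, 31), -1)) = Mul(Mul(2161, Add(1, 2161)), Pow(1249, -1)) = Mul(Mul(2161, 2162), Rational(1, 1249)) = Mul(4672082, Rational(1, 1249)) = Rational(4672082, 1249)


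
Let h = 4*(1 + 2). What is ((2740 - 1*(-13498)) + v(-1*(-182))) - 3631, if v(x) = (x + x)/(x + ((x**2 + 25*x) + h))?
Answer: 119350560/9467 ≈ 12607.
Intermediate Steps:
h = 12 (h = 4*3 = 12)
v(x) = 2*x/(12 + x**2 + 26*x) (v(x) = (x + x)/(x + ((x**2 + 25*x) + 12)) = (2*x)/(x + (12 + x**2 + 25*x)) = (2*x)/(12 + x**2 + 26*x) = 2*x/(12 + x**2 + 26*x))
((2740 - 1*(-13498)) + v(-1*(-182))) - 3631 = ((2740 - 1*(-13498)) + 2*(-1*(-182))/(12 + (-1*(-182))**2 + 26*(-1*(-182)))) - 3631 = ((2740 + 13498) + 2*182/(12 + 182**2 + 26*182)) - 3631 = (16238 + 2*182/(12 + 33124 + 4732)) - 3631 = (16238 + 2*182/37868) - 3631 = (16238 + 2*182*(1/37868)) - 3631 = (16238 + 91/9467) - 3631 = 153725237/9467 - 3631 = 119350560/9467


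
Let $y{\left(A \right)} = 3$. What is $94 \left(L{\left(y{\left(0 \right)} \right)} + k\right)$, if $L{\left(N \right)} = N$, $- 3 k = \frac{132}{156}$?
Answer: $\frac{9964}{39} \approx 255.49$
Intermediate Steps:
$k = - \frac{11}{39}$ ($k = - \frac{132 \cdot \frac{1}{156}}{3} = \left(- \frac{1}{3}\right) \frac{11}{13} = - \frac{11}{39} \approx -0.28205$)
$94 \left(L{\left(y{\left(0 \right)} \right)} + k\right) = 94 \left(3 - \frac{11}{39}\right) = 94 \cdot \frac{106}{39} = \frac{9964}{39}$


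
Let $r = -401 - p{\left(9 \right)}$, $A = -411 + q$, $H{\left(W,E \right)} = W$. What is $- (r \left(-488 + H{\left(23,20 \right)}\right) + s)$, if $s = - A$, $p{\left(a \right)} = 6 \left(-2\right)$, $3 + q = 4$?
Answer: $-181295$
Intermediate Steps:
$q = 1$ ($q = -3 + 4 = 1$)
$A = -410$ ($A = -411 + 1 = -410$)
$p{\left(a \right)} = -12$
$s = 410$ ($s = \left(-1\right) \left(-410\right) = 410$)
$r = -389$ ($r = -401 - -12 = -401 + 12 = -389$)
$- (r \left(-488 + H{\left(23,20 \right)}\right) + s) = - (- 389 \left(-488 + 23\right) + 410) = - (\left(-389\right) \left(-465\right) + 410) = - (180885 + 410) = \left(-1\right) 181295 = -181295$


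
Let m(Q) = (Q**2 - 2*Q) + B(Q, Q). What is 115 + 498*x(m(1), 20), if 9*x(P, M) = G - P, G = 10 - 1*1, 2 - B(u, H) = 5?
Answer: 2503/3 ≈ 834.33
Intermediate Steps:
B(u, H) = -3 (B(u, H) = 2 - 1*5 = 2 - 5 = -3)
G = 9 (G = 10 - 1 = 9)
m(Q) = -3 + Q**2 - 2*Q (m(Q) = (Q**2 - 2*Q) - 3 = -3 + Q**2 - 2*Q)
x(P, M) = 1 - P/9 (x(P, M) = (9 - P)/9 = 1 - P/9)
115 + 498*x(m(1), 20) = 115 + 498*(1 - (-3 + 1**2 - 2*1)/9) = 115 + 498*(1 - (-3 + 1 - 2)/9) = 115 + 498*(1 - 1/9*(-4)) = 115 + 498*(1 + 4/9) = 115 + 498*(13/9) = 115 + 2158/3 = 2503/3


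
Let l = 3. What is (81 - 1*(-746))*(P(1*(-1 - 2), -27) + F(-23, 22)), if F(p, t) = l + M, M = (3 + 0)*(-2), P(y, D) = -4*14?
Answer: -48793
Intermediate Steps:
P(y, D) = -56
M = -6 (M = 3*(-2) = -6)
F(p, t) = -3 (F(p, t) = 3 - 6 = -3)
(81 - 1*(-746))*(P(1*(-1 - 2), -27) + F(-23, 22)) = (81 - 1*(-746))*(-56 - 3) = (81 + 746)*(-59) = 827*(-59) = -48793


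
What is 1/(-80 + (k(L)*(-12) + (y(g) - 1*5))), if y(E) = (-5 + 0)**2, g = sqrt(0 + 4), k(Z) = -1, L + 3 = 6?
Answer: -1/48 ≈ -0.020833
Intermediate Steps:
L = 3 (L = -3 + 6 = 3)
g = 2 (g = sqrt(4) = 2)
y(E) = 25 (y(E) = (-5)**2 = 25)
1/(-80 + (k(L)*(-12) + (y(g) - 1*5))) = 1/(-80 + (-1*(-12) + (25 - 1*5))) = 1/(-80 + (12 + (25 - 5))) = 1/(-80 + (12 + 20)) = 1/(-80 + 32) = 1/(-48) = -1/48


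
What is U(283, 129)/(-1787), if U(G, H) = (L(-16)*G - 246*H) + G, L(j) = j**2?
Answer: -40997/1787 ≈ -22.942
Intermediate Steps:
U(G, H) = -246*H + 257*G (U(G, H) = ((-16)**2*G - 246*H) + G = (256*G - 246*H) + G = (-246*H + 256*G) + G = -246*H + 257*G)
U(283, 129)/(-1787) = (-246*129 + 257*283)/(-1787) = (-31734 + 72731)*(-1/1787) = 40997*(-1/1787) = -40997/1787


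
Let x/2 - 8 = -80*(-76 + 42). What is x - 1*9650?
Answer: -4194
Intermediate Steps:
x = 5456 (x = 16 + 2*(-80*(-76 + 42)) = 16 + 2*(-80*(-34)) = 16 + 2*2720 = 16 + 5440 = 5456)
x - 1*9650 = 5456 - 1*9650 = 5456 - 9650 = -4194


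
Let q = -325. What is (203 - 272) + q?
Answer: -394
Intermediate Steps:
(203 - 272) + q = (203 - 272) - 325 = -69 - 325 = -394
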